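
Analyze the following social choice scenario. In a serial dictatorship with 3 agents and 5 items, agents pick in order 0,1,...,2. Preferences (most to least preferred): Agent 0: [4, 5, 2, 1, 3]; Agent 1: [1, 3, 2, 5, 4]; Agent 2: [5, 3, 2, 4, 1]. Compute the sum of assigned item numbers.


Step 1: Agent 0 picks item 4
Step 2: Agent 1 picks item 1
Step 3: Agent 2 picks item 5
Step 4: Sum = 4 + 1 + 5 = 10

10


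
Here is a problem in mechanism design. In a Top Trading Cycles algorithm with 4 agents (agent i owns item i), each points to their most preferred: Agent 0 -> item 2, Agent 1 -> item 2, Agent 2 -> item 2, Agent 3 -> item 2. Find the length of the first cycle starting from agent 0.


Step 1: Trace the pointer graph from agent 0: 0 -> 2 -> 2
Step 2: A cycle is detected when we revisit agent 2
Step 3: The cycle is: 2 -> 2
Step 4: Cycle length = 1

1


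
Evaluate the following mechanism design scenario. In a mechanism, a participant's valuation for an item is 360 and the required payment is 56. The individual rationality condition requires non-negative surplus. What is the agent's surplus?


Step 1: Surplus = value - payment = 360 - 56 = 304
Step 2: IR is satisfied (surplus >= 0)

304


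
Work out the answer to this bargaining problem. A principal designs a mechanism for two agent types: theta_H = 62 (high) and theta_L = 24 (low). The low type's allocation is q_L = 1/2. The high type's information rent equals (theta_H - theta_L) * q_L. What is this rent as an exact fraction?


Step 1: theta_H - theta_L = 62 - 24 = 38
Step 2: Information rent = (theta_H - theta_L) * q_L
Step 3: = 38 * 1/2
Step 4: = 19

19


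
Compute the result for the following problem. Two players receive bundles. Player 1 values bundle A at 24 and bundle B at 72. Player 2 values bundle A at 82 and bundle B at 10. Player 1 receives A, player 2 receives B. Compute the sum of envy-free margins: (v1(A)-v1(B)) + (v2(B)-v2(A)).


Step 1: Player 1's margin = v1(A) - v1(B) = 24 - 72 = -48
Step 2: Player 2's margin = v2(B) - v2(A) = 10 - 82 = -72
Step 3: Total margin = -48 + -72 = -120

-120


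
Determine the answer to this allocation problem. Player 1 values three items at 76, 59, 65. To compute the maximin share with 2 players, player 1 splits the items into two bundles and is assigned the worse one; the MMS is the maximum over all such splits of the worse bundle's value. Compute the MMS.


Step 1: Item values = 76, 59, 65
Step 2: Enumerate all 2-bundle partitions and take the smaller bundle:
  Partition 1: {76} vs {59,65} -> bundles 76, 124; min = 76
  Partition 2: {59} vs {76,65} -> bundles 59, 141; min = 59
  Partition 3: {65} vs {76,59} -> bundles 65, 135; min = 65
Step 3: MMS = max(76, 59, 65) = 76

76


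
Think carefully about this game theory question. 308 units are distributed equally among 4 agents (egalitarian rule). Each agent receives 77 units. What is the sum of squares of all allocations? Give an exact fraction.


Step 1: Each agent's share = 308/4 = 77
Step 2: Square of each share = (77)^2 = 5929
Step 3: Sum of squares = 4 * 5929 = 23716

23716


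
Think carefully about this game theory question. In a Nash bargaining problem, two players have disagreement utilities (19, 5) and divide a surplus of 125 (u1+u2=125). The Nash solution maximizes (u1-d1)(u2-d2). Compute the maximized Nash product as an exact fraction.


Step 1: The Nash solution splits surplus symmetrically above the disagreement point
Step 2: u1 = (total + d1 - d2)/2 = (125 + 19 - 5)/2 = 139/2
Step 3: u2 = (total - d1 + d2)/2 = (125 - 19 + 5)/2 = 111/2
Step 4: Nash product = (139/2 - 19) * (111/2 - 5)
Step 5: = 101/2 * 101/2 = 10201/4

10201/4


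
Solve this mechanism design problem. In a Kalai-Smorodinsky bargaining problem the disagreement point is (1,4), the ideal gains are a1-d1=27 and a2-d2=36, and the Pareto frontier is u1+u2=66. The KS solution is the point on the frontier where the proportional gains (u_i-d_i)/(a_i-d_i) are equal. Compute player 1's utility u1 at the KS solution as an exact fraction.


Step 1: At the KS point, (u1-d1)/r1 = (u2-d2)/r2 = t and u1+u2 = 66
Step 2: u1 = d1 + r1*t and u2 = d2 + r2*t, so (d1 + r1*t) + (d2 + r2*t) = 66
Step 3: t = (66 - 1 - 4)/(27 + 36) = 61/63
Step 4: u1 = d1 + r1*t = 1 + 27 * 61/63 = 190/7
Step 5: (Check: u2 = d2 + r2*t = 272/7; u1+u2 = 190/7 + 272/7 = 66, on the frontier.)

190/7


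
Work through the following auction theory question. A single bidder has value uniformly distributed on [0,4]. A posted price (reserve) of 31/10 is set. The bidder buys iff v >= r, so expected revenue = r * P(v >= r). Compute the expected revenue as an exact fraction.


Step 1: Posted price r = 31/10, value support [0,4]
Step 2: P(v >= r) = (4 - 31/10)/4 = 9/40
Step 3: Expected revenue = r * P(v >= r) = 31/10 * 9/40
Step 4: Revenue = 279/400

279/400


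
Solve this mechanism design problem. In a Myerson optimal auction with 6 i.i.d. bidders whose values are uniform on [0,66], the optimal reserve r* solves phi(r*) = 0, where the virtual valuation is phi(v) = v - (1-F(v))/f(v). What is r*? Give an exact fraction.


Step 1: For U[0,66], F(v) = v/66 and f(v) = 1/66
Step 2: phi(v) = v - (1 - v/66)/(1/66) = v - (66 - v) = 2v - 66
Step 3: Set phi(r*) = 0: 2r* - 66 = 0
Step 4: r* = 66/2 = 33 (the number of bidders n = 6 does not enter)

33


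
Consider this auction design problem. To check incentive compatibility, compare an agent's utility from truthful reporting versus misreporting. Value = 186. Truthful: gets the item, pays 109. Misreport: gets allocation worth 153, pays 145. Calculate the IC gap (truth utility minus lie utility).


Step 1: U(truth) = value - payment = 186 - 109 = 77
Step 2: U(lie) = allocation - payment = 153 - 145 = 8
Step 3: IC gap = 77 - 8 = 69

69


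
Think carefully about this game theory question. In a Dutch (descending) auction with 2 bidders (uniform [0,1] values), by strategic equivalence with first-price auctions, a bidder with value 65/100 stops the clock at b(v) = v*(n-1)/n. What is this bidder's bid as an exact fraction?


Step 1: Dutch auctions are strategically equivalent to first-price auctions
Step 2: The equilibrium bid is b(v) = v*(n-1)/n
Step 3: b = 13/20 * 1/2
Step 4: b = 13/40

13/40


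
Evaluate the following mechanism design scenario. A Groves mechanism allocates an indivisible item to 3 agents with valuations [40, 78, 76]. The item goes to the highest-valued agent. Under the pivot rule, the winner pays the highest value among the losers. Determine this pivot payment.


Step 1: The efficient winner is agent 1 with value 78
Step 2: Other agents' values: [40, 76]
Step 3: Pivot payment = max(others) = 76
Step 4: The winner pays 76

76


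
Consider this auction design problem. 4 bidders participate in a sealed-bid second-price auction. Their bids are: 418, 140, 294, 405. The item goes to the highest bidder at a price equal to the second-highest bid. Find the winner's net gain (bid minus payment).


Step 1: Sort bids in descending order: 418, 405, 294, 140
Step 2: The winning bid is the highest: 418
Step 3: The payment equals the second-highest bid: 405
Step 4: Surplus = winner's bid - payment = 418 - 405 = 13

13


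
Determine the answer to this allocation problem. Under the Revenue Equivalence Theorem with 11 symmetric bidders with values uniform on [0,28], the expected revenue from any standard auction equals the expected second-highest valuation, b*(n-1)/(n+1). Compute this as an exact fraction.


Step 1: By Revenue Equivalence, expected revenue = b*(n-1)/(n+1)
Step 2: Substituting n = 11, b = 28
Step 3: Revenue = 28*(11-1)/(11+1) = 28*10/12
Step 4: Revenue = 280/12 = 70/3

70/3


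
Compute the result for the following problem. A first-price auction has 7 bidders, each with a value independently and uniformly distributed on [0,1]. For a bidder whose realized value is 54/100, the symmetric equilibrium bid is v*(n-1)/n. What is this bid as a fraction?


Step 1: The symmetric BNE bidding function is b(v) = v * (n-1) / n
Step 2: Substitute v = 27/50 and n = 7
Step 3: b = 27/50 * 6/7
Step 4: b = 81/175

81/175


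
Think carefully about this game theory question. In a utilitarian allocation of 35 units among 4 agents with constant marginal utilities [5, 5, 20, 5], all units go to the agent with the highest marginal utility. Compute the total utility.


Step 1: The marginal utilities are [5, 5, 20, 5]
Step 2: The highest marginal utility is 20
Step 3: All 35 units go to that agent
Step 4: Total utility = 20 * 35 = 700

700


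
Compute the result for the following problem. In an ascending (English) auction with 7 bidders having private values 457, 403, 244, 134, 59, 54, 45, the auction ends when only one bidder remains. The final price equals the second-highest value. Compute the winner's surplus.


Step 1: Identify the highest value: 457
Step 2: Identify the second-highest value: 403
Step 3: The final price = second-highest value = 403
Step 4: Surplus = 457 - 403 = 54

54


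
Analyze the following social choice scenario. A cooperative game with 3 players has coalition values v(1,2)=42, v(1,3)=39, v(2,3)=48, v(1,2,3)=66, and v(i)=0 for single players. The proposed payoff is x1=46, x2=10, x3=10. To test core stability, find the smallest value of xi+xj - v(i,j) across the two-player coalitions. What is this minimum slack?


Step 1: Slack for coalition (1,2): x1+x2 - v12 = 56 - 42 = 14
Step 2: Slack for coalition (1,3): x1+x3 - v13 = 56 - 39 = 17
Step 3: Slack for coalition (2,3): x2+x3 - v23 = 20 - 48 = -28
Step 4: Minimum slack = min(14, 17, -28) = -28, attained by (2,3); coalition (2,3) can block (slack < 0), so the allocation is not in the core

-28


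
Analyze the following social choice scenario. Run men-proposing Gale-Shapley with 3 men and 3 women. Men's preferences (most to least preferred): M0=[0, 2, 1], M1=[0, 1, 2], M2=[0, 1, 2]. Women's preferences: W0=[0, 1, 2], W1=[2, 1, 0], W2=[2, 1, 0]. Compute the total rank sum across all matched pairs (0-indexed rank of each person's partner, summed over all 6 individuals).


Step 1: Run Gale-Shapley (men propose, women hold best offer):
  M0 proposes to W0; she accepts
  M1 proposes to W0; rejected
  M1 proposes to W1; she accepts
  M2 proposes to W0; rejected
  M2 proposes to W1; she switches from M1
  M1 proposes to W2; she accepts
Step 2: Final matching: W0-M0, W1-M2, W2-M1
Step 3: 0-indexed ranks (man's rank of his match, then woman's): 0 + 0 + 1 + 0 + 2 + 1
Step 4: Total rank sum = 4

4


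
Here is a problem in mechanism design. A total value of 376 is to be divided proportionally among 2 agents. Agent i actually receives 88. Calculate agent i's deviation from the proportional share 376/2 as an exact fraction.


Step 1: Proportional share = 376/2 = 188
Step 2: Agent's actual allocation = 88
Step 3: Excess = 88 - 188 = -100

-100


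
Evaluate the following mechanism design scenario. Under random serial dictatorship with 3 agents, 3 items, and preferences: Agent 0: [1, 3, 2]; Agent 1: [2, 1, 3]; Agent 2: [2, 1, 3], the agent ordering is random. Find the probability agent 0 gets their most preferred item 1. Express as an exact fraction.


Step 1: Agent 0 wants item 1
Step 2: There are 6 possible orderings of agents
Step 3: In 4 orderings, agent 0 gets item 1
Step 4: Probability = 4/6 = 2/3

2/3


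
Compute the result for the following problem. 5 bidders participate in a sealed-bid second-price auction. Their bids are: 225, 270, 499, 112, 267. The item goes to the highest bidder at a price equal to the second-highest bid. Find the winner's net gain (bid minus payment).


Step 1: Sort bids in descending order: 499, 270, 267, 225, 112
Step 2: The winning bid is the highest: 499
Step 3: The payment equals the second-highest bid: 270
Step 4: Surplus = winner's bid - payment = 499 - 270 = 229

229


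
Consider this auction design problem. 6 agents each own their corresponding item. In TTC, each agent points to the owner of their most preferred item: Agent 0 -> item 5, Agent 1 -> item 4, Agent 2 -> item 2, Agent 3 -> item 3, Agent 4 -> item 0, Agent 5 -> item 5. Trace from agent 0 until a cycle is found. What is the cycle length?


Step 1: Trace the pointer graph from agent 0: 0 -> 5 -> 5
Step 2: A cycle is detected when we revisit agent 5
Step 3: The cycle is: 5 -> 5
Step 4: Cycle length = 1

1


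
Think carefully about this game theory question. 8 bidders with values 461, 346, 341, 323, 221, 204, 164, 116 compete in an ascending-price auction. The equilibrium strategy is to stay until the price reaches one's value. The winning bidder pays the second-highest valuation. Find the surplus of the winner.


Step 1: Identify the highest value: 461
Step 2: Identify the second-highest value: 346
Step 3: The final price = second-highest value = 346
Step 4: Surplus = 461 - 346 = 115

115


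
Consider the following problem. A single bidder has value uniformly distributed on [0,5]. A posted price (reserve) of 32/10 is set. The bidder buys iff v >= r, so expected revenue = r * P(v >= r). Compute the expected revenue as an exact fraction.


Step 1: Posted price r = 16/5, value support [0,5]
Step 2: P(v >= r) = (5 - 16/5)/5 = 9/25
Step 3: Expected revenue = r * P(v >= r) = 16/5 * 9/25
Step 4: Revenue = 144/125

144/125


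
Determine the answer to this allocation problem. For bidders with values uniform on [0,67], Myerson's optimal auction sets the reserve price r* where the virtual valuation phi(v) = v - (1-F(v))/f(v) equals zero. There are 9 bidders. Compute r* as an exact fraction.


Step 1: For U[0,67], F(v) = v/67 and f(v) = 1/67
Step 2: phi(v) = v - (1 - v/67)/(1/67) = v - (67 - v) = 2v - 67
Step 3: Set phi(r*) = 0: 2r* - 67 = 0
Step 4: r* = 67/2 (the number of bidders n = 9 does not enter)

67/2


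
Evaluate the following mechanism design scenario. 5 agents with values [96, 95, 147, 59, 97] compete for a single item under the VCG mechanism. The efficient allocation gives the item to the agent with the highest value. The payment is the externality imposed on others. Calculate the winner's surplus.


Step 1: The winner is the agent with the highest value: agent 2 with value 147
Step 2: Values of other agents: [96, 95, 59, 97]
Step 3: VCG payment = max of others' values = 97
Step 4: Surplus = 147 - 97 = 50

50


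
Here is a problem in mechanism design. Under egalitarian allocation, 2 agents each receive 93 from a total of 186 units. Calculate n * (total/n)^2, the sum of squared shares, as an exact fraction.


Step 1: Each agent's share = 186/2 = 93
Step 2: Square of each share = (93)^2 = 8649
Step 3: Sum of squares = 2 * 8649 = 17298

17298


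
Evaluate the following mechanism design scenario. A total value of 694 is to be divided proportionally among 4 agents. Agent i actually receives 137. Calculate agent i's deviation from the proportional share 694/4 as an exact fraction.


Step 1: Proportional share = 694/4 = 347/2
Step 2: Agent's actual allocation = 137
Step 3: Excess = 137 - 347/2 = -73/2

-73/2


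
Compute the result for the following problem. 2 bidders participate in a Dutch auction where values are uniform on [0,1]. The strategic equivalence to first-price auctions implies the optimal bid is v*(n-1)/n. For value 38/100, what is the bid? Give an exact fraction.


Step 1: Dutch auctions are strategically equivalent to first-price auctions
Step 2: The equilibrium bid is b(v) = v*(n-1)/n
Step 3: b = 19/50 * 1/2
Step 4: b = 19/100

19/100


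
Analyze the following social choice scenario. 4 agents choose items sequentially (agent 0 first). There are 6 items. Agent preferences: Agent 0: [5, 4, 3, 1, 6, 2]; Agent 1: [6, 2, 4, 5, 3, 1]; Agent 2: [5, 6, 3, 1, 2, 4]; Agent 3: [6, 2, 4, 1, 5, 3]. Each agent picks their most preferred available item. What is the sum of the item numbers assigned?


Step 1: Agent 0 picks item 5
Step 2: Agent 1 picks item 6
Step 3: Agent 2 picks item 3
Step 4: Agent 3 picks item 2
Step 5: Sum = 5 + 6 + 3 + 2 = 16

16


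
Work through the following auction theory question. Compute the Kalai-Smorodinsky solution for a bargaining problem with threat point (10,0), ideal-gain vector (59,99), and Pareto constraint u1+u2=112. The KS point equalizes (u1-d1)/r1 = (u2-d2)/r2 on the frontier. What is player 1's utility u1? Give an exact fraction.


Step 1: At the KS point, (u1-d1)/r1 = (u2-d2)/r2 = t and u1+u2 = 112
Step 2: u1 = d1 + r1*t and u2 = d2 + r2*t, so (d1 + r1*t) + (d2 + r2*t) = 112
Step 3: t = (112 - 10 - 0)/(59 + 99) = 102/158 = 51/79
Step 4: u1 = d1 + r1*t = 10 + 59 * 51/79 = 3799/79
Step 5: (Check: u2 = d2 + r2*t = 5049/79; u1+u2 = 3799/79 + 5049/79 = 112, on the frontier.)

3799/79


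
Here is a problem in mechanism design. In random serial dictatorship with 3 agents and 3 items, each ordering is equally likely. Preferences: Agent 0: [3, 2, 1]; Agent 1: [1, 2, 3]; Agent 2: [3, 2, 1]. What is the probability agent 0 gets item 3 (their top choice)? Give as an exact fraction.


Step 1: Agent 0 wants item 3
Step 2: There are 6 possible orderings of agents
Step 3: In 3 orderings, agent 0 gets item 3
Step 4: Probability = 3/6 = 1/2

1/2


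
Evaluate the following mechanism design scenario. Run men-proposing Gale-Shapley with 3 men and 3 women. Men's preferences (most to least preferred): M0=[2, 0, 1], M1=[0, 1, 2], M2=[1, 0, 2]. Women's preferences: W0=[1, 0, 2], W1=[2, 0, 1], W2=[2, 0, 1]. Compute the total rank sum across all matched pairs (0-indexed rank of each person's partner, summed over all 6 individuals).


Step 1: Run Gale-Shapley (men propose, women hold best offer):
  M0 proposes to W2; she accepts
  M1 proposes to W0; she accepts
  M2 proposes to W1; she accepts
Step 2: Final matching: W0-M1, W1-M2, W2-M0
Step 3: 0-indexed ranks (man's rank of his match, then woman's): 0 + 0 + 0 + 0 + 0 + 1
Step 4: Total rank sum = 1

1


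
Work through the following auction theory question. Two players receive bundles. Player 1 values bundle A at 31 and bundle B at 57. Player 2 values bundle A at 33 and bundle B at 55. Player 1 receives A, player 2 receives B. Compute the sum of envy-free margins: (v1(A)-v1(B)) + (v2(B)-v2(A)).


Step 1: Player 1's margin = v1(A) - v1(B) = 31 - 57 = -26
Step 2: Player 2's margin = v2(B) - v2(A) = 55 - 33 = 22
Step 3: Total margin = -26 + 22 = -4

-4


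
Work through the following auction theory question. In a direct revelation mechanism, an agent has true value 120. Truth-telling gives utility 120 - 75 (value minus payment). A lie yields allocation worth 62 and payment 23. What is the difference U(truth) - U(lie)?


Step 1: U(truth) = value - payment = 120 - 75 = 45
Step 2: U(lie) = allocation - payment = 62 - 23 = 39
Step 3: IC gap = 45 - 39 = 6

6


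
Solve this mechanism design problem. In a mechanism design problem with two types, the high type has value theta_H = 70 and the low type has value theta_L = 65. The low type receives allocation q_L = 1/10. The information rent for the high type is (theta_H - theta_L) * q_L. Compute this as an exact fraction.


Step 1: theta_H - theta_L = 70 - 65 = 5
Step 2: Information rent = (theta_H - theta_L) * q_L
Step 3: = 5 * 1/10
Step 4: = 1/2

1/2


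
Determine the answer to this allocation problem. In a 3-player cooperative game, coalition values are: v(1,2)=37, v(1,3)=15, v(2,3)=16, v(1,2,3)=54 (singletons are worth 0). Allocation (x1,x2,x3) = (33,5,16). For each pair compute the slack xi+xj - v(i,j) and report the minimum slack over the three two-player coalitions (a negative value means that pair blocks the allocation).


Step 1: Slack for coalition (1,2): x1+x2 - v12 = 38 - 37 = 1
Step 2: Slack for coalition (1,3): x1+x3 - v13 = 49 - 15 = 34
Step 3: Slack for coalition (2,3): x2+x3 - v23 = 21 - 16 = 5
Step 4: Minimum slack = min(1, 34, 5) = 1, attained by (1,2); no pair can gain by deviating, so the allocation is in the core

1


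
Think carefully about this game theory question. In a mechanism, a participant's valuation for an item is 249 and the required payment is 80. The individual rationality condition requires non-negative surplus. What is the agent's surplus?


Step 1: Surplus = value - payment = 249 - 80 = 169
Step 2: IR is satisfied (surplus >= 0)

169


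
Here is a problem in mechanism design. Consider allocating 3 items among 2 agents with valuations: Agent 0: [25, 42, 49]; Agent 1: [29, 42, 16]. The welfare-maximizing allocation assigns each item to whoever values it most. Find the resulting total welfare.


Step 1: For each item, find the maximum value among all agents.
Step 2: Item 0 -> Agent 1 (value 29)
Step 3: Item 1 -> Agent 0 (value 42)
Step 4: Item 2 -> Agent 0 (value 49)
Step 5: Total welfare = 29 + 42 + 49 = 120

120


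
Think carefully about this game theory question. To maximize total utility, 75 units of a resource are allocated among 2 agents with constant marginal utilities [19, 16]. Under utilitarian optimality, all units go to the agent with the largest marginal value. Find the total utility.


Step 1: The marginal utilities are [19, 16]
Step 2: The highest marginal utility is 19
Step 3: All 75 units go to that agent
Step 4: Total utility = 19 * 75 = 1425

1425


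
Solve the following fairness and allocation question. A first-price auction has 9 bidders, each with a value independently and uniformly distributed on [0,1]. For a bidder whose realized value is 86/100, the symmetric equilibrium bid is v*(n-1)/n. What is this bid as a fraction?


Step 1: The symmetric BNE bidding function is b(v) = v * (n-1) / n
Step 2: Substitute v = 43/50 and n = 9
Step 3: b = 43/50 * 8/9
Step 4: b = 172/225

172/225


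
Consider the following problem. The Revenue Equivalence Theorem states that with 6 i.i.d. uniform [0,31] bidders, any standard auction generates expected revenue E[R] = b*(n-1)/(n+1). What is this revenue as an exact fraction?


Step 1: By Revenue Equivalence, expected revenue = b*(n-1)/(n+1)
Step 2: Substituting n = 6, b = 31
Step 3: Revenue = 31*(6-1)/(6+1) = 31*5/7
Step 4: Revenue = 155/7

155/7


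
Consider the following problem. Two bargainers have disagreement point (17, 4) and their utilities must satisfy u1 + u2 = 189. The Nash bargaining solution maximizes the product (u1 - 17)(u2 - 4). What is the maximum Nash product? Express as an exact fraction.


Step 1: The Nash solution splits surplus symmetrically above the disagreement point
Step 2: u1 = (total + d1 - d2)/2 = (189 + 17 - 4)/2 = 101
Step 3: u2 = (total - d1 + d2)/2 = (189 - 17 + 4)/2 = 88
Step 4: Nash product = (101 - 17) * (88 - 4)
Step 5: = 84 * 84 = 7056

7056


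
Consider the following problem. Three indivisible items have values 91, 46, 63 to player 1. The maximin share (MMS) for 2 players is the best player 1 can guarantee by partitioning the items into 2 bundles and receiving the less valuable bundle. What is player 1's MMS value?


Step 1: Item values = 91, 46, 63
Step 2: Enumerate all 2-bundle partitions and take the smaller bundle:
  Partition 1: {91} vs {46,63} -> bundles 91, 109; min = 91
  Partition 2: {46} vs {91,63} -> bundles 46, 154; min = 46
  Partition 3: {63} vs {91,46} -> bundles 63, 137; min = 63
Step 3: MMS = max(91, 46, 63) = 91

91


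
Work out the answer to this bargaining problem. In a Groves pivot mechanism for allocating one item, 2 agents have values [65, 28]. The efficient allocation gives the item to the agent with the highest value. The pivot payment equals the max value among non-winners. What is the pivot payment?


Step 1: The efficient winner is agent 0 with value 65
Step 2: Other agents' values: [28]
Step 3: Pivot payment = max(others) = 28
Step 4: The winner pays 28

28


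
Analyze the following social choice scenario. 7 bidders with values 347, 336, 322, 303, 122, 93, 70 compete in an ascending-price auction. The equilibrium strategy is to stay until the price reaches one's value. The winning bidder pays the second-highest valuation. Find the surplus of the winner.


Step 1: Identify the highest value: 347
Step 2: Identify the second-highest value: 336
Step 3: The final price = second-highest value = 336
Step 4: Surplus = 347 - 336 = 11

11


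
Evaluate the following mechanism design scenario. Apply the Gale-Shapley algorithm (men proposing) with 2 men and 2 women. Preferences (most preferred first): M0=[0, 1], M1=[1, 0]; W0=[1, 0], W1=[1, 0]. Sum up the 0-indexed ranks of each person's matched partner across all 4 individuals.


Step 1: Run Gale-Shapley (men propose, women hold best offer):
  M0 proposes to W0; she accepts
  M1 proposes to W1; she accepts
Step 2: Final matching: W0-M0, W1-M1
Step 3: 0-indexed ranks (man's rank of his match, then woman's): 0 + 1 + 0 + 0
Step 4: Total rank sum = 1

1


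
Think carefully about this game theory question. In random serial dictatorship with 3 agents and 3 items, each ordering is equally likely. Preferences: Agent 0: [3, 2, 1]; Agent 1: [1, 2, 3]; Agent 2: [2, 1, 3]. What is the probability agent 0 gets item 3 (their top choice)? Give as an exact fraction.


Step 1: Agent 0 wants item 3
Step 2: There are 6 possible orderings of agents
Step 3: In 6 orderings, agent 0 gets item 3
Step 4: Probability = 6/6 = 1

1


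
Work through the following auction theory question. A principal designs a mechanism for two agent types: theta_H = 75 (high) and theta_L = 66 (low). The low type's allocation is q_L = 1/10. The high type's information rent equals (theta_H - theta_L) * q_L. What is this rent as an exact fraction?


Step 1: theta_H - theta_L = 75 - 66 = 9
Step 2: Information rent = (theta_H - theta_L) * q_L
Step 3: = 9 * 1/10
Step 4: = 9/10

9/10


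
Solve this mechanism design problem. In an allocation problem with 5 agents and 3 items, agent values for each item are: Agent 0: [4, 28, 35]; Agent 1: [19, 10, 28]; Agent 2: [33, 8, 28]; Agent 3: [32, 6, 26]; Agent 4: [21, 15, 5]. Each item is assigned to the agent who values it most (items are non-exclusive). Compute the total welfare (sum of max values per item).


Step 1: For each item, find the maximum value among all agents.
Step 2: Item 0 -> Agent 2 (value 33)
Step 3: Item 1 -> Agent 0 (value 28)
Step 4: Item 2 -> Agent 0 (value 35)
Step 5: Total welfare = 33 + 28 + 35 = 96

96


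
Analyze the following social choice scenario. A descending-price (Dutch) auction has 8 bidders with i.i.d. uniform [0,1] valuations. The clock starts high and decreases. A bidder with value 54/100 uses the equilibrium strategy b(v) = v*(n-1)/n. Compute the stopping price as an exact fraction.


Step 1: Dutch auctions are strategically equivalent to first-price auctions
Step 2: The equilibrium bid is b(v) = v*(n-1)/n
Step 3: b = 27/50 * 7/8
Step 4: b = 189/400

189/400


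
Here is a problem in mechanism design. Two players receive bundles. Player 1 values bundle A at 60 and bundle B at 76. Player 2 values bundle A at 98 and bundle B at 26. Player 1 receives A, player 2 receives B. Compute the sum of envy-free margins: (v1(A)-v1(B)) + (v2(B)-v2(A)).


Step 1: Player 1's margin = v1(A) - v1(B) = 60 - 76 = -16
Step 2: Player 2's margin = v2(B) - v2(A) = 26 - 98 = -72
Step 3: Total margin = -16 + -72 = -88

-88


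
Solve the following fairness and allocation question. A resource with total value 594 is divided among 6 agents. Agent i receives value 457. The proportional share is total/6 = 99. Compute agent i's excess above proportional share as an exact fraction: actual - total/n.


Step 1: Proportional share = 594/6 = 99
Step 2: Agent's actual allocation = 457
Step 3: Excess = 457 - 99 = 358

358


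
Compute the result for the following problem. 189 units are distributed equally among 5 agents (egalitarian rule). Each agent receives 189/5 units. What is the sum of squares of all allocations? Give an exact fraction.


Step 1: Each agent's share = 189/5
Step 2: Square of each share = (189/5)^2 = 35721/25
Step 3: Sum of squares = 5 * 35721/25 = 35721/5

35721/5


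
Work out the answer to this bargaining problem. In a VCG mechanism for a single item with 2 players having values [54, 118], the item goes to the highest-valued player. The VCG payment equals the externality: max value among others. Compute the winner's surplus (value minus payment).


Step 1: The winner is the agent with the highest value: agent 1 with value 118
Step 2: Values of other agents: [54]
Step 3: VCG payment = max of others' values = 54
Step 4: Surplus = 118 - 54 = 64

64


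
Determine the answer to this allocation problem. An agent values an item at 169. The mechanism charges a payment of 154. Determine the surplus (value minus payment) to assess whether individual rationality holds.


Step 1: Surplus = value - payment = 169 - 154 = 15
Step 2: IR is satisfied (surplus >= 0)

15


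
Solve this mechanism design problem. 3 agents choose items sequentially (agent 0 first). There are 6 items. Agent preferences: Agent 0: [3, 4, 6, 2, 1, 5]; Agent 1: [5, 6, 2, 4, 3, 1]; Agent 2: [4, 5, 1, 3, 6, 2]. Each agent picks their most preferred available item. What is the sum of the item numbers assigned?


Step 1: Agent 0 picks item 3
Step 2: Agent 1 picks item 5
Step 3: Agent 2 picks item 4
Step 4: Sum = 3 + 5 + 4 = 12

12


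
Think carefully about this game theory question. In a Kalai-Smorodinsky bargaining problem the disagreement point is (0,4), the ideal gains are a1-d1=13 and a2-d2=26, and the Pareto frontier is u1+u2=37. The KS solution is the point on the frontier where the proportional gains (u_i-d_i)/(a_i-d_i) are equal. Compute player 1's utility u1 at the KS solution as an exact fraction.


Step 1: At the KS point, (u1-d1)/r1 = (u2-d2)/r2 = t and u1+u2 = 37
Step 2: u1 = d1 + r1*t and u2 = d2 + r2*t, so (d1 + r1*t) + (d2 + r2*t) = 37
Step 3: t = (37 - 0 - 4)/(13 + 26) = 33/39 = 11/13
Step 4: u1 = d1 + r1*t = 0 + 13 * 11/13 = 11
Step 5: (Check: u2 = d2 + r2*t = 26; u1+u2 = 11 + 26 = 37, on the frontier.)

11


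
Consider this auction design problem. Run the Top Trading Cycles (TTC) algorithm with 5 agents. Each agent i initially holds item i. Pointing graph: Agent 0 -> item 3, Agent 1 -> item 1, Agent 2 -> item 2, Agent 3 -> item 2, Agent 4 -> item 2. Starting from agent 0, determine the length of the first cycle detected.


Step 1: Trace the pointer graph from agent 0: 0 -> 3 -> 2 -> 2
Step 2: A cycle is detected when we revisit agent 2
Step 3: The cycle is: 2 -> 2
Step 4: Cycle length = 1

1


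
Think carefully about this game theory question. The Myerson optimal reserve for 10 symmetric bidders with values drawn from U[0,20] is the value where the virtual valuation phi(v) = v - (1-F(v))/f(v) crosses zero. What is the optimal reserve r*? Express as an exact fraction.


Step 1: For U[0,20], F(v) = v/20 and f(v) = 1/20
Step 2: phi(v) = v - (1 - v/20)/(1/20) = v - (20 - v) = 2v - 20
Step 3: Set phi(r*) = 0: 2r* - 20 = 0
Step 4: r* = 20/2 = 10 (the number of bidders n = 10 does not enter)

10


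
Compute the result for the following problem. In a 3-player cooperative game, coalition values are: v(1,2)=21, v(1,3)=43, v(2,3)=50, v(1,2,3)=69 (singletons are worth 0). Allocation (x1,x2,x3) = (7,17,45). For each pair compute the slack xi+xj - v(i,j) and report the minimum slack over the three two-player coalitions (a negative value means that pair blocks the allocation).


Step 1: Slack for coalition (1,2): x1+x2 - v12 = 24 - 21 = 3
Step 2: Slack for coalition (1,3): x1+x3 - v13 = 52 - 43 = 9
Step 3: Slack for coalition (2,3): x2+x3 - v23 = 62 - 50 = 12
Step 4: Minimum slack = min(3, 9, 12) = 3, attained by (1,2); no pair can gain by deviating, so the allocation is in the core

3


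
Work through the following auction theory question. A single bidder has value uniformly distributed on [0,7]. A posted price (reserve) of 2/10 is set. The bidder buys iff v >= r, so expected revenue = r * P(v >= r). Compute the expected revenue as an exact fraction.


Step 1: Posted price r = 1/5, value support [0,7]
Step 2: P(v >= r) = (7 - 1/5)/7 = 34/35
Step 3: Expected revenue = r * P(v >= r) = 1/5 * 34/35
Step 4: Revenue = 34/175

34/175


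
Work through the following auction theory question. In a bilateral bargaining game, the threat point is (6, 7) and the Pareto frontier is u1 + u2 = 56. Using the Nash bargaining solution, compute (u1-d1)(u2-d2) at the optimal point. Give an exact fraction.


Step 1: The Nash solution splits surplus symmetrically above the disagreement point
Step 2: u1 = (total + d1 - d2)/2 = (56 + 6 - 7)/2 = 55/2
Step 3: u2 = (total - d1 + d2)/2 = (56 - 6 + 7)/2 = 57/2
Step 4: Nash product = (55/2 - 6) * (57/2 - 7)
Step 5: = 43/2 * 43/2 = 1849/4

1849/4


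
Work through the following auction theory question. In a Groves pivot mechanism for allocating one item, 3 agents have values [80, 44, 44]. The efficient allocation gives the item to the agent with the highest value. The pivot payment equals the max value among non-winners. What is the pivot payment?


Step 1: The efficient winner is agent 0 with value 80
Step 2: Other agents' values: [44, 44]
Step 3: Pivot payment = max(others) = 44
Step 4: The winner pays 44

44


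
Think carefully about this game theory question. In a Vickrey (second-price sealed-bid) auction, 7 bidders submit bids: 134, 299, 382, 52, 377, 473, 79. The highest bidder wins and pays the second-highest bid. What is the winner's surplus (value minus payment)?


Step 1: Sort bids in descending order: 473, 382, 377, 299, 134, 79, 52
Step 2: The winning bid is the highest: 473
Step 3: The payment equals the second-highest bid: 382
Step 4: Surplus = winner's bid - payment = 473 - 382 = 91

91


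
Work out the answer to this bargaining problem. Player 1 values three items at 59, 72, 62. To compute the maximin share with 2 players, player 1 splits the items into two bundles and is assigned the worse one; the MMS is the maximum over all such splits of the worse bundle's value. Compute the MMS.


Step 1: Item values = 59, 72, 62
Step 2: Enumerate all 2-bundle partitions and take the smaller bundle:
  Partition 1: {59} vs {72,62} -> bundles 59, 134; min = 59
  Partition 2: {72} vs {59,62} -> bundles 72, 121; min = 72
  Partition 3: {62} vs {59,72} -> bundles 62, 131; min = 62
Step 3: MMS = max(59, 72, 62) = 72

72


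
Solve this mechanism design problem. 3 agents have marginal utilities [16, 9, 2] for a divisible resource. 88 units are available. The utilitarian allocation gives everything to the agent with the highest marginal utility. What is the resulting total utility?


Step 1: The marginal utilities are [16, 9, 2]
Step 2: The highest marginal utility is 16
Step 3: All 88 units go to that agent
Step 4: Total utility = 16 * 88 = 1408

1408


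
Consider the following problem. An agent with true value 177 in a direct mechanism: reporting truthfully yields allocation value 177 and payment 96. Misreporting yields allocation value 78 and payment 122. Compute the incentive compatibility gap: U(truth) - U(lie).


Step 1: U(truth) = value - payment = 177 - 96 = 81
Step 2: U(lie) = allocation - payment = 78 - 122 = -44
Step 3: IC gap = 81 - (-44) = 125

125


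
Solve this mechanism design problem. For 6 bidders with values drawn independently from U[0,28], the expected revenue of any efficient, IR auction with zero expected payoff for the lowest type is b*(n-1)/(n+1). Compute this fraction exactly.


Step 1: By Revenue Equivalence, expected revenue = b*(n-1)/(n+1)
Step 2: Substituting n = 6, b = 28
Step 3: Revenue = 28*(6-1)/(6+1) = 28*5/7
Step 4: Revenue = 140/7 = 20

20


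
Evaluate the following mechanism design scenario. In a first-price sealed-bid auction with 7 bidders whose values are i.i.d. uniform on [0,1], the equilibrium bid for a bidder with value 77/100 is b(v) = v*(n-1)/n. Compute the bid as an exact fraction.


Step 1: The symmetric BNE bidding function is b(v) = v * (n-1) / n
Step 2: Substitute v = 77/100 and n = 7
Step 3: b = 77/100 * 6/7
Step 4: b = 33/50

33/50


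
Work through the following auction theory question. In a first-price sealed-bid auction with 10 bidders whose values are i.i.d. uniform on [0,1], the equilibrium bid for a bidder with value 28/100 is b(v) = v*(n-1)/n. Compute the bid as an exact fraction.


Step 1: The symmetric BNE bidding function is b(v) = v * (n-1) / n
Step 2: Substitute v = 7/25 and n = 10
Step 3: b = 7/25 * 9/10
Step 4: b = 63/250

63/250


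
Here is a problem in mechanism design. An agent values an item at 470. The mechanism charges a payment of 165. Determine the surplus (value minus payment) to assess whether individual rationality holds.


Step 1: Surplus = value - payment = 470 - 165 = 305
Step 2: IR is satisfied (surplus >= 0)

305


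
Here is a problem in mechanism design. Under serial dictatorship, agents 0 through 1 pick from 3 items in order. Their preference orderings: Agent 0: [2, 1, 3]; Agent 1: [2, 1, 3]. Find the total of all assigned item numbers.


Step 1: Agent 0 picks item 2
Step 2: Agent 1 picks item 1
Step 3: Sum = 2 + 1 = 3

3


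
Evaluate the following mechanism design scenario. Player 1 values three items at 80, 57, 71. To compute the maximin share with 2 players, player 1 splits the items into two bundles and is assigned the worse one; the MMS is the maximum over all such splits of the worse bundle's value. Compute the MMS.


Step 1: Item values = 80, 57, 71
Step 2: Enumerate all 2-bundle partitions and take the smaller bundle:
  Partition 1: {80} vs {57,71} -> bundles 80, 128; min = 80
  Partition 2: {57} vs {80,71} -> bundles 57, 151; min = 57
  Partition 3: {71} vs {80,57} -> bundles 71, 137; min = 71
Step 3: MMS = max(80, 57, 71) = 80

80


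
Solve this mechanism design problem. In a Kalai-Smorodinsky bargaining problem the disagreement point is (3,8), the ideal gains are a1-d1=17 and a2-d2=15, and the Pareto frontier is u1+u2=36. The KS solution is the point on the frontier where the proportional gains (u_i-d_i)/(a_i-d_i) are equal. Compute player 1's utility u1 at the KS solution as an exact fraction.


Step 1: At the KS point, (u1-d1)/r1 = (u2-d2)/r2 = t and u1+u2 = 36
Step 2: u1 = d1 + r1*t and u2 = d2 + r2*t, so (d1 + r1*t) + (d2 + r2*t) = 36
Step 3: t = (36 - 3 - 8)/(17 + 15) = 25/32
Step 4: u1 = d1 + r1*t = 3 + 17 * 25/32 = 521/32
Step 5: (Check: u2 = d2 + r2*t = 631/32; u1+u2 = 521/32 + 631/32 = 36, on the frontier.)

521/32


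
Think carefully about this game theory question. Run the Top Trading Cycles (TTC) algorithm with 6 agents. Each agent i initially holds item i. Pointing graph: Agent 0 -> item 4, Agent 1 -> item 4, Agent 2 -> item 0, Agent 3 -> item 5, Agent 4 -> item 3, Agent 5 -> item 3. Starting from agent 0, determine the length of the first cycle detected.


Step 1: Trace the pointer graph from agent 0: 0 -> 4 -> 3 -> 5 -> 3
Step 2: A cycle is detected when we revisit agent 3
Step 3: The cycle is: 3 -> 5 -> 3
Step 4: Cycle length = 2

2


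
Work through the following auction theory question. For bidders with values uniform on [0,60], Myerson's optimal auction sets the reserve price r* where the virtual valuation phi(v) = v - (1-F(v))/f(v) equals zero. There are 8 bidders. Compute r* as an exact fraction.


Step 1: For U[0,60], F(v) = v/60 and f(v) = 1/60
Step 2: phi(v) = v - (1 - v/60)/(1/60) = v - (60 - v) = 2v - 60
Step 3: Set phi(r*) = 0: 2r* - 60 = 0
Step 4: r* = 60/2 = 30 (the number of bidders n = 8 does not enter)

30


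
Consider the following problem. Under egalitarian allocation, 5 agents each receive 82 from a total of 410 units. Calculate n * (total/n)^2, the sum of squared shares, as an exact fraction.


Step 1: Each agent's share = 410/5 = 82
Step 2: Square of each share = (82)^2 = 6724
Step 3: Sum of squares = 5 * 6724 = 33620

33620


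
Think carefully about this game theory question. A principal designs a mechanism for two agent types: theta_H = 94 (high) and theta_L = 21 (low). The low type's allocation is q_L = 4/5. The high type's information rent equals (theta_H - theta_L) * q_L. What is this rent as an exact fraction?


Step 1: theta_H - theta_L = 94 - 21 = 73
Step 2: Information rent = (theta_H - theta_L) * q_L
Step 3: = 73 * 4/5
Step 4: = 292/5

292/5
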